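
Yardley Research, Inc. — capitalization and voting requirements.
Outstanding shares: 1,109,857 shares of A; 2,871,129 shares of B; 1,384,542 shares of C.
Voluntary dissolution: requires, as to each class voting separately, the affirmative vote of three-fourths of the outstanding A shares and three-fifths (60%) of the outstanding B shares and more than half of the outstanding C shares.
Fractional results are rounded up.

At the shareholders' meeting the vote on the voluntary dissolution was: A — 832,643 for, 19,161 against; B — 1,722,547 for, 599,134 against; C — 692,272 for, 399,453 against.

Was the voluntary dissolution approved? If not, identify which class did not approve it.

Not approved — the B shares did not give the required vote.

A: 3/4 of 1109857 = 832392.75, rounded up to 832393; 832,393 required, 832,643 in favor — approved.
B: 3/5 of 2871129 = 1722677.40, rounded up to 1722678; 1,722,678 required, 1,722,547 in favor — not approved.
C: a majority of 1384542 is 692272; 692,272 required, 692,272 in favor — approved.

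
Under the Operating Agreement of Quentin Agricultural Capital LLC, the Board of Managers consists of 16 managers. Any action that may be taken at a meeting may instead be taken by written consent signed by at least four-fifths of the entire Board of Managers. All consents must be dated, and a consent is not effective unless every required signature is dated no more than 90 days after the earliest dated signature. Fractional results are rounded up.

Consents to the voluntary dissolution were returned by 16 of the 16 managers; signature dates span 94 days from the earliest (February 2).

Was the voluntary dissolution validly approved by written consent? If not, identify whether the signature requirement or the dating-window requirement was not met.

Signatures required: at least four-fifths of 16 — 4/5 of 16 = 12.80, rounded up to 13, so 13 needed; 16 signed. Sufficient.
Dating window: the latest signature is 94 days after the earliest; the limit is 90 days. Outside the window.

Not effective — dating-window requirement not satisfied.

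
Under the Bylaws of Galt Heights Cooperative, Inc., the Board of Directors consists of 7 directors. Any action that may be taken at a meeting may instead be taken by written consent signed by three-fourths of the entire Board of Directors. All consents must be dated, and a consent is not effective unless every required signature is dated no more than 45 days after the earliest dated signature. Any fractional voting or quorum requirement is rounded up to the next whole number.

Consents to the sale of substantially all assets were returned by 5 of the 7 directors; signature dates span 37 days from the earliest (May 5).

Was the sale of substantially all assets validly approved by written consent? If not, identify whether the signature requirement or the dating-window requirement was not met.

Signatures required: three-fourths of 7 — 3/4 of 7 = 5.25, rounded up to 6, so 6 needed; 5 signed. Insufficient.
Dating window: the latest signature is 37 days after the earliest; the limit is 45 days. Within the window.

Not effective — insufficient signatures.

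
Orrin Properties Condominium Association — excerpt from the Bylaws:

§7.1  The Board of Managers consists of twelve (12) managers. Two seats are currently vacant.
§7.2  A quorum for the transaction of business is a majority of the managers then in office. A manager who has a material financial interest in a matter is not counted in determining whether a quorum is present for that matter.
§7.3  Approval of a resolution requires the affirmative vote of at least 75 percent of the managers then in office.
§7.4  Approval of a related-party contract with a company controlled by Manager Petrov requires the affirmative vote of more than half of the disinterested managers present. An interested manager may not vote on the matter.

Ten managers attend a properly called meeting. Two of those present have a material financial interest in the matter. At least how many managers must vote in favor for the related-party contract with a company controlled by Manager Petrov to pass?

5

The related-party contract with a company controlled by Manager Petrov requires a majority of the disinterested managers present (10 − 2 = 8).
A majority of 8 is 5.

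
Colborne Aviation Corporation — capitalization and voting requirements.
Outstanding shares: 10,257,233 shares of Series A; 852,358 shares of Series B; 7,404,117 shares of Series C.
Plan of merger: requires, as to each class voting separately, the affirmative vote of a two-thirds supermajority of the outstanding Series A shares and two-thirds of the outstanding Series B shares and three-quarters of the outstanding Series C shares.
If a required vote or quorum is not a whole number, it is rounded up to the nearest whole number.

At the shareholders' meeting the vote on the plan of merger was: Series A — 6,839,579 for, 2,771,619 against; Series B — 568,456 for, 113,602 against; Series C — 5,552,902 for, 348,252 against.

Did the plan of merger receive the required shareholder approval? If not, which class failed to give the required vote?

Series A: 2/3 of 10257233 = 6838155.33, rounded up to 6838156; 6,838,156 required, 6,839,579 in favor — approved.
Series B: 2/3 of 852358 = 568238.67, rounded up to 568239; 568,239 required, 568,456 in favor — approved.
Series C: 3/4 of 7404117 = 5553087.75, rounded up to 5553088; 5,553,088 required, 5,552,902 in favor — not approved.

Not approved — the Series C shares did not give the required vote.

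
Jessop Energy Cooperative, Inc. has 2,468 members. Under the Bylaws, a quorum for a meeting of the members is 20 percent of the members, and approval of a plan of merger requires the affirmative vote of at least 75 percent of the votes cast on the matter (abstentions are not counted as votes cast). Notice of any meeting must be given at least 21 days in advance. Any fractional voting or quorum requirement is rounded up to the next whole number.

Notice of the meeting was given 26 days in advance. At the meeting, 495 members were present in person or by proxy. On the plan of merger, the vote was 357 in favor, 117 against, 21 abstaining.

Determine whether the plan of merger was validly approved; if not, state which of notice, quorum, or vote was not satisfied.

Notice: 26 days given; 21 required. Satisfied.
Quorum: 20% of 2,468 = 493.60, rounded up to 494; 495 present. Satisfied.
Vote: requires three-fourths of the votes cast (495 − 21 abstaining = 474); 3/4 of 474 = 355.50, rounded up to 356, so 356 needed; 357 in favor. Satisfied.

Valid — all requirements satisfied.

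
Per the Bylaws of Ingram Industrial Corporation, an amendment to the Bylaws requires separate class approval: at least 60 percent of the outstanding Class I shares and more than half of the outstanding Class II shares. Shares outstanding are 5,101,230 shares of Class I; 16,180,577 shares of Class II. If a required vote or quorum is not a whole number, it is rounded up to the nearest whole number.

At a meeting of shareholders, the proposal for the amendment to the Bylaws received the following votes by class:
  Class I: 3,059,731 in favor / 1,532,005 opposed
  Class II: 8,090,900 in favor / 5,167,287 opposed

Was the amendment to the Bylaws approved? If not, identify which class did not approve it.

Class I: 3/5 of 5101230 = 3060738; 3,060,738 required, 3,059,731 in favor — not approved.
Class II: a majority of 16180577 is 8090289; 8,090,289 required, 8,090,900 in favor — approved.

Not approved — the Class I shares did not give the required vote.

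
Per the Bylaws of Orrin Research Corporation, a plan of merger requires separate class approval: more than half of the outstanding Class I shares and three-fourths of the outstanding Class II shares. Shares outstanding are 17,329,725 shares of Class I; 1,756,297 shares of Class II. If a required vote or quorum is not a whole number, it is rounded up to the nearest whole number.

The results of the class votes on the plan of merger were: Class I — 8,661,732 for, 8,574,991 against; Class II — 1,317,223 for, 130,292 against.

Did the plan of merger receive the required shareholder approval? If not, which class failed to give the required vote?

Class I: a majority of 17329725 is 8664863; 8,664,863 required, 8,661,732 in favor — not approved.
Class II: 3/4 of 1756297 = 1317222.75, rounded up to 1317223; 1,317,223 required, 1,317,223 in favor — approved.

Not approved — the Class I shares did not give the required vote.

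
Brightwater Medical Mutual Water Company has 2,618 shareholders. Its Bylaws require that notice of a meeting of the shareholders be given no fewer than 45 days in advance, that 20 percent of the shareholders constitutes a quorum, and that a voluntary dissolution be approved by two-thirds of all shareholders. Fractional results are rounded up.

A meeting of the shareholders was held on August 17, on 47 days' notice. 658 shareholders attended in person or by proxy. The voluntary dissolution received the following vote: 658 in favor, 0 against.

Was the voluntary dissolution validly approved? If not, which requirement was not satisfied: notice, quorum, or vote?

Notice: 47 days given; 45 required. Satisfied.
Quorum: 20% of 2,618 = 523.60, rounded up to 524; 658 present. Satisfied.
Vote: requires two-thirds of all shareholders (2,618); 2/3 of 2618 = 1745.33, rounded up to 1746, so 1,746 needed; 658 in favor. Not satisfied.

Invalid — vote requirement not satisfied.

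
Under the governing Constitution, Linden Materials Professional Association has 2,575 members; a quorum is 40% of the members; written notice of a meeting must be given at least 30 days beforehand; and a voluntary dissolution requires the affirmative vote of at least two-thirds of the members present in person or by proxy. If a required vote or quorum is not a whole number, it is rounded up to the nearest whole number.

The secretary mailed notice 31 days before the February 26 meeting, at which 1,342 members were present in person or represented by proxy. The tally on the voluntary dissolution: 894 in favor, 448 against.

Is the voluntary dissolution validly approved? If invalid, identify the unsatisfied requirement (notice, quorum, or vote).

Notice: 31 days given; 30 required. Satisfied.
Quorum: 40% of 2,575 = 1,030; 1,342 present. Satisfied.
Vote: requires two-thirds of those present (1,342); 2/3 of 1342 = 894.67, rounded up to 895, so 895 needed; 894 in favor. Not satisfied.

Invalid — vote requirement not satisfied.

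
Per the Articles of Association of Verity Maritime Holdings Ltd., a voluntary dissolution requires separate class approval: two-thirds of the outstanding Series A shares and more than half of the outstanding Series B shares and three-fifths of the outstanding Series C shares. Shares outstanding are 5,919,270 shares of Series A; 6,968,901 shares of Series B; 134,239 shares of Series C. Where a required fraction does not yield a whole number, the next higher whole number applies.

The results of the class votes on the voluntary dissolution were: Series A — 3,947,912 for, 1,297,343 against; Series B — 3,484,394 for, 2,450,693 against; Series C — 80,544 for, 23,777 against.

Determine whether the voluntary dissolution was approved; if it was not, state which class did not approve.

Not approved — the Series B shares did not give the required vote.

Series A: 2/3 of 5919270 = 3946180; 3,946,180 required, 3,947,912 in favor — approved.
Series B: a majority of 6968901 is 3484451; 3,484,451 required, 3,484,394 in favor — not approved.
Series C: 3/5 of 134239 = 80543.40, rounded up to 80544; 80,544 required, 80,544 in favor — approved.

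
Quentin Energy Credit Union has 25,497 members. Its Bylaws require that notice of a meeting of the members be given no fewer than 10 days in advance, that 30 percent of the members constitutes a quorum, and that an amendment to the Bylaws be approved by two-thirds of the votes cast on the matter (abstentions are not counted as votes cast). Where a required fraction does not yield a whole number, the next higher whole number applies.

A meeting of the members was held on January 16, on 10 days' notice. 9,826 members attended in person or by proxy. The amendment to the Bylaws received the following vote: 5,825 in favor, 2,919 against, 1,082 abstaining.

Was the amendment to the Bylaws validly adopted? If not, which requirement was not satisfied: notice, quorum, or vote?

Notice: 10 days given; 10 required. Satisfied.
Quorum: 30% of 25,497 = 7,649.10, rounded up to 7,650; 9,826 present. Satisfied.
Vote: requires two-thirds of the votes cast (9,826 − 1,082 abstaining = 8,744); 2/3 of 8744 = 5829.33, rounded up to 5830, so 5,830 needed; 5,825 in favor. Not satisfied.

Invalid — vote requirement not satisfied.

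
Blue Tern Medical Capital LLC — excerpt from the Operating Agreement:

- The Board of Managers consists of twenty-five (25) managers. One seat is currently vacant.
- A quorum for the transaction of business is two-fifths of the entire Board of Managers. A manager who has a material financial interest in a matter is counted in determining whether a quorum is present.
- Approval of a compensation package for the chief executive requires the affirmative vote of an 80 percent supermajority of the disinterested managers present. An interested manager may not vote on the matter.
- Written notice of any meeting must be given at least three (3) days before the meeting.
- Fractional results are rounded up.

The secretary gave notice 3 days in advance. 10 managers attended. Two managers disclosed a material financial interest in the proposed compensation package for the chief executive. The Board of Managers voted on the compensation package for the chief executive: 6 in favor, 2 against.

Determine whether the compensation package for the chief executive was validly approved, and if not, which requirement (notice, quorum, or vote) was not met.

Notice: 3 days given; 3 required (3 ≥ 3). Satisfied.
Quorum: 10 present (interested managers count toward quorum); quorum is 10. Satisfied.
Vote: the compensation package for the chief executive requires four-fifths of the disinterested managers present (10 − 2 = 8). 4/5 of 8 = 6.40, rounded up to 7, so 7 affirmative votes are needed; 6 voted in favor. Not satisfied.

Invalid — vote requirement not satisfied.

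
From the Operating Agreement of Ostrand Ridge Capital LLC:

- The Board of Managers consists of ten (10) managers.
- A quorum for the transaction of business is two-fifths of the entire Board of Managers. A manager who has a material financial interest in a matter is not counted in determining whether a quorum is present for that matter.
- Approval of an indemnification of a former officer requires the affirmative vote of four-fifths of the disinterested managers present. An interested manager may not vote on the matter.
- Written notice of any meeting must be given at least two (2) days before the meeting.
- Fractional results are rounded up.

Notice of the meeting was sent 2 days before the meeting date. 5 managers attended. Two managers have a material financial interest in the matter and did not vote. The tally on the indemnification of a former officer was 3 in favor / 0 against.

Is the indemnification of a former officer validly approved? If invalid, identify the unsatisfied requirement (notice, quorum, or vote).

Notice: 2 days given; 2 required (2 ≥ 2). Satisfied.
Quorum: 5 present, but the 2 interested managers do not count, leaving 3. Quorum is 4. Not satisfied.
Vote: the indemnification of a former officer requires four-fifths of the disinterested managers present (5 − 2 = 3). 4/5 of 3 = 2.40, rounded up to 3, so 3 affirmative votes are needed; 3 voted in favor. Satisfied. (Moot — without a quorum no business can be validly transacted.)

Invalid — quorum requirement not satisfied.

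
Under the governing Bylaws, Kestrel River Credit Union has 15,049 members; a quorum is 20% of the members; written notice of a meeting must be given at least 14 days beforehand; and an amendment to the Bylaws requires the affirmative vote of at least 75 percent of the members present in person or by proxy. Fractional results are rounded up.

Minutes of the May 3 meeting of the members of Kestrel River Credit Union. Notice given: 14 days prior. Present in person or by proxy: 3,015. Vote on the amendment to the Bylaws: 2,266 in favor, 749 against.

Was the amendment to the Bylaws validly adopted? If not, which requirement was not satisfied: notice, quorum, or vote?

Notice: 14 days given; 14 required. Satisfied.
Quorum: 20% of 15,049 = 3,009.80, rounded up to 3,010; 3,015 present. Satisfied.
Vote: requires three-fourths of those present (3,015); 3/4 of 3015 = 2261.25, rounded up to 2262, so 2,262 needed; 2,266 in favor. Satisfied.

Valid — all requirements satisfied.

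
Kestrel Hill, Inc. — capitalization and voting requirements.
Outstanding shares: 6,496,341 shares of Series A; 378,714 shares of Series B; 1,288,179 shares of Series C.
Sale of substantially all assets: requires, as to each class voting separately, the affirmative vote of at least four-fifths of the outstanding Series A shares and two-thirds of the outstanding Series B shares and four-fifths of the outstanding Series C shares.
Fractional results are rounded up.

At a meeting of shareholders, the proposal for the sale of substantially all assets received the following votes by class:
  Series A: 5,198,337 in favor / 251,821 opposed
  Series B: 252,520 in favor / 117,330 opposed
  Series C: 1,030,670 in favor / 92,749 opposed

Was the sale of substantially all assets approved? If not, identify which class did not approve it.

Approved — every class gave the required vote.

Series A: 4/5 of 6496341 = 5197072.80, rounded up to 5197073; 5,197,073 required, 5,198,337 in favor — approved.
Series B: 2/3 of 378714 = 252476; 252,476 required, 252,520 in favor — approved.
Series C: 4/5 of 1288179 = 1030543.20, rounded up to 1030544; 1,030,544 required, 1,030,670 in favor — approved.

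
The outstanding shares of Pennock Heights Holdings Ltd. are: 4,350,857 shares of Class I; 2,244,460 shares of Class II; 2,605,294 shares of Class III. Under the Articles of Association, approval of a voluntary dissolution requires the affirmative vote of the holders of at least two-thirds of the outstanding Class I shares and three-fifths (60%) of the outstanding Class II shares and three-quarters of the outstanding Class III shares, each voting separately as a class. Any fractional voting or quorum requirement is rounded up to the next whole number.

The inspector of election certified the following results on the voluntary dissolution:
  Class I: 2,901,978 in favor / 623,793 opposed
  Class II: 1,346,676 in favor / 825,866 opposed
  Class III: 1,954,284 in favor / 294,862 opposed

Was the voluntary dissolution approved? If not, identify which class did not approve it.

Class I: 2/3 of 4350857 = 2900571.33, rounded up to 2900572; 2,900,572 required, 2,901,978 in favor — approved.
Class II: 3/5 of 2244460 = 1346676; 1,346,676 required, 1,346,676 in favor — approved.
Class III: 3/4 of 2605294 = 1953970.50, rounded up to 1953971; 1,953,971 required, 1,954,284 in favor — approved.

Approved — every class gave the required vote.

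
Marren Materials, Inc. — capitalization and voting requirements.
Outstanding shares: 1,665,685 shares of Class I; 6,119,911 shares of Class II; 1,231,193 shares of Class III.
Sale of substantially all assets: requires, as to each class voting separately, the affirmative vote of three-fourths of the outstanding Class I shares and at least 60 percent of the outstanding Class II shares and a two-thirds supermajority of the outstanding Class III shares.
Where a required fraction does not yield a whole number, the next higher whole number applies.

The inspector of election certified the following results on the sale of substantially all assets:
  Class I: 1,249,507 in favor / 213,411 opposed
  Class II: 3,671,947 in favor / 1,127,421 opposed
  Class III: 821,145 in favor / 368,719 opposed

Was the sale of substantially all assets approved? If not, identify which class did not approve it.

Class I: 3/4 of 1665685 = 1249263.75, rounded up to 1249264; 1,249,264 required, 1,249,507 in favor — approved.
Class II: 3/5 of 6119911 = 3671946.60, rounded up to 3671947; 3,671,947 required, 3,671,947 in favor — approved.
Class III: 2/3 of 1231193 = 820795.33, rounded up to 820796; 820,796 required, 821,145 in favor — approved.

Approved — every class gave the required vote.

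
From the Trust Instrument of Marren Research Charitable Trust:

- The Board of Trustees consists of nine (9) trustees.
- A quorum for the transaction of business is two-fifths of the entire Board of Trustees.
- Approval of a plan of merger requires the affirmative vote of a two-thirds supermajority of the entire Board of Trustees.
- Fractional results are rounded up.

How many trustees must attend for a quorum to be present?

4

2/5 of 9 = 3.60, rounded up to 4.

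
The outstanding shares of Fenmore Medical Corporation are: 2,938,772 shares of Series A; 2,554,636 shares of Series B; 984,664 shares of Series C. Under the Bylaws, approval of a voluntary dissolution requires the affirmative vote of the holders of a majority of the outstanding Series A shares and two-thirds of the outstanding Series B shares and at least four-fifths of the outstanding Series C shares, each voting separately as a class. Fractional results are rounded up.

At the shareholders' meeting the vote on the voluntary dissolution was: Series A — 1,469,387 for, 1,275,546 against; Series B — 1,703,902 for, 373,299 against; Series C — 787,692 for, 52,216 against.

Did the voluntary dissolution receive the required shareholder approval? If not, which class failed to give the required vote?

Not approved — the Series C shares did not give the required vote.

Series A: a majority of 2938772 is 1469387; 1,469,387 required, 1,469,387 in favor — approved.
Series B: 2/3 of 2554636 = 1703090.67, rounded up to 1703091; 1,703,091 required, 1,703,902 in favor — approved.
Series C: 4/5 of 984664 = 787731.20, rounded up to 787732; 787,732 required, 787,692 in favor — not approved.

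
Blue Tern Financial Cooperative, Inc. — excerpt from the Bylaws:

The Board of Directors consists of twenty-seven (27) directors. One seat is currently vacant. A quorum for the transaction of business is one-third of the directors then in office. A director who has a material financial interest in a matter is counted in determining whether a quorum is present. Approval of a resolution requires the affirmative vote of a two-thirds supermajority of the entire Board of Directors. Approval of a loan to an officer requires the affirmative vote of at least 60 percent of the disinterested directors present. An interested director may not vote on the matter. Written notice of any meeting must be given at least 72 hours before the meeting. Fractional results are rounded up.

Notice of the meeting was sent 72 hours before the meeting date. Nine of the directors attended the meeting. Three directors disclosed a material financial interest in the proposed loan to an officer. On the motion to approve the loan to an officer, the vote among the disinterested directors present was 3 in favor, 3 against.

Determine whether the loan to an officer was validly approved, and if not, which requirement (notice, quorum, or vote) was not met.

Invalid — vote requirement not satisfied.

Notice: 72 hours given; 72 required (72 ≥ 72). Satisfied.
Quorum: 9 present (interested directors count toward quorum); quorum is 9. Satisfied.
Vote: the loan to an officer requires three-fifths of the disinterested directors present (9 − 3 = 6). 3/5 of 6 = 3.60, rounded up to 4, so 4 affirmative votes are needed; 3 voted in favor. Not satisfied.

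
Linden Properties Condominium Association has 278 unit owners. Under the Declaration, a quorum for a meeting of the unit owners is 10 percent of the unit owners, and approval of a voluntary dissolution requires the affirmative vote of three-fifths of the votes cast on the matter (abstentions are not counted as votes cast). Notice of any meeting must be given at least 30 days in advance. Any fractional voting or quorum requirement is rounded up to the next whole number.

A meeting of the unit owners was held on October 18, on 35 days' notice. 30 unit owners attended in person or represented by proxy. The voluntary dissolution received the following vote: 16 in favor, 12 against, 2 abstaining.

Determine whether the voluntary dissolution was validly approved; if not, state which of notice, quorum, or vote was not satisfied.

Invalid — vote requirement not satisfied.

Notice: 35 days given; 30 required. Satisfied.
Quorum: 10% of 278 = 27.80, rounded up to 28; 30 present. Satisfied.
Vote: requires three-fifths of the votes cast (30 − 2 abstaining = 28); 3/5 of 28 = 16.80, rounded up to 17, so 17 needed; 16 in favor. Not satisfied.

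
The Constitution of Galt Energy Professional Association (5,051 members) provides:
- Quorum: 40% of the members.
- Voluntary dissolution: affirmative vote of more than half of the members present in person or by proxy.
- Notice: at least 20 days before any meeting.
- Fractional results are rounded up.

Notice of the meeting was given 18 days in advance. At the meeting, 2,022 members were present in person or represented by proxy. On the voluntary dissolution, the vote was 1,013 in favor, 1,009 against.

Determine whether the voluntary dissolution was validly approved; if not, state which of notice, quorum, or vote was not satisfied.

Invalid — notice requirement not satisfied.

Notice: 18 days given; 20 required. Not satisfied.
Quorum: 40% of 5,051 = 2,020.40, rounded up to 2,021; 2,022 present. Satisfied.
Vote: requires a majority of those present (2,022); a majority of 2022 is 1012, so 1,012 needed; 1,013 in favor. Satisfied.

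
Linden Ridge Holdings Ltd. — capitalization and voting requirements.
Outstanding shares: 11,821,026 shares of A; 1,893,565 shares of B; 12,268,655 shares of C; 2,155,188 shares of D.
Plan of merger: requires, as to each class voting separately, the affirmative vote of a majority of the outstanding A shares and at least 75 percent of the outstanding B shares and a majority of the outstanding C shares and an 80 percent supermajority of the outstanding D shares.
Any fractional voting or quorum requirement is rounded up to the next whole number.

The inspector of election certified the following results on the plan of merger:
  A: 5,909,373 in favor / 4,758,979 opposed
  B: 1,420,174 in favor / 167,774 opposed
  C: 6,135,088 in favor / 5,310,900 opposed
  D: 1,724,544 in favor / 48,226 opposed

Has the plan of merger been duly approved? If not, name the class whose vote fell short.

A: a majority of 11821026 is 5910514; 5,910,514 required, 5,909,373 in favor — not approved.
B: 3/4 of 1893565 = 1420173.75, rounded up to 1420174; 1,420,174 required, 1,420,174 in favor — approved.
C: a majority of 12268655 is 6134328; 6,134,328 required, 6,135,088 in favor — approved.
D: 4/5 of 2155188 = 1724150.40, rounded up to 1724151; 1,724,151 required, 1,724,544 in favor — approved.

Not approved — the A shares did not give the required vote.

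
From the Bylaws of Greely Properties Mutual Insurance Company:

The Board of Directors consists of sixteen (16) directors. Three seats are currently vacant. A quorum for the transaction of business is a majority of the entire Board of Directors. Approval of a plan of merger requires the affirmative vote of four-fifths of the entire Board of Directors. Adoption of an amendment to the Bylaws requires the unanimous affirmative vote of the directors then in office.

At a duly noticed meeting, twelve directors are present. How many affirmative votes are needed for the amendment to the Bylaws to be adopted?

13

The amendment to the Bylaws requires the unanimous vote of the directors then in office (13).
Unanimous means all 13.
(Only 12 can vote, so the amendment to the Bylaws cannot pass at this meeting, but the required vote is still 13.)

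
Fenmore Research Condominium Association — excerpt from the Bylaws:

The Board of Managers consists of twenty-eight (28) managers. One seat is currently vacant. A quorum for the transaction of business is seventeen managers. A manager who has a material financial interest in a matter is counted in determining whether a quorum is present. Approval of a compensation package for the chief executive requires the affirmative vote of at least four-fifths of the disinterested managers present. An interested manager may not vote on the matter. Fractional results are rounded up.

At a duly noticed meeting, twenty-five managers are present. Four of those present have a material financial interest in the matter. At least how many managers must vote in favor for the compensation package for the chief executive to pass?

The compensation package for the chief executive requires four-fifths of the disinterested managers present (25 − 4 = 21).
4/5 of 21 = 16.80, rounded up to 17.

17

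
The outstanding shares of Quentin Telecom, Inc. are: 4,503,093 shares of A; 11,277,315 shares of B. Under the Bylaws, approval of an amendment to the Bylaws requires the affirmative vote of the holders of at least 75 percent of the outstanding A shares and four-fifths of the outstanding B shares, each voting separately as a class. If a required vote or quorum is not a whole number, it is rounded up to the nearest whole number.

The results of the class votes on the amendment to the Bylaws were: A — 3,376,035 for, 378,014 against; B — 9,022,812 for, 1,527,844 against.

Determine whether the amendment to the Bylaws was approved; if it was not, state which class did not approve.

Not approved — the A shares did not give the required vote.

A: 3/4 of 4503093 = 3377319.75, rounded up to 3377320; 3,377,320 required, 3,376,035 in favor — not approved.
B: 4/5 of 11277315 = 9021852; 9,021,852 required, 9,022,812 in favor — approved.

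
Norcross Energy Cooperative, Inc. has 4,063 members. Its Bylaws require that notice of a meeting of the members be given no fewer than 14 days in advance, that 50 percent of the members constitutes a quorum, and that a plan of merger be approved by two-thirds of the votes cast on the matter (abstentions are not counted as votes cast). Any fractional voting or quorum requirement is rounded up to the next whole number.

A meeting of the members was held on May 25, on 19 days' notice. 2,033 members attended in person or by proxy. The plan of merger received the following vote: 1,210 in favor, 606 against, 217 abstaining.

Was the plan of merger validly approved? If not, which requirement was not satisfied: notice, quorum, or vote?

Invalid — vote requirement not satisfied.

Notice: 19 days given; 14 required. Satisfied.
Quorum: 50% of 4,063 = 2,031.50, rounded up to 2,032; 2,033 present. Satisfied.
Vote: requires two-thirds of the votes cast (2,033 − 217 abstaining = 1,816); 2/3 of 1816 = 1210.67, rounded up to 1211, so 1,211 needed; 1,210 in favor. Not satisfied.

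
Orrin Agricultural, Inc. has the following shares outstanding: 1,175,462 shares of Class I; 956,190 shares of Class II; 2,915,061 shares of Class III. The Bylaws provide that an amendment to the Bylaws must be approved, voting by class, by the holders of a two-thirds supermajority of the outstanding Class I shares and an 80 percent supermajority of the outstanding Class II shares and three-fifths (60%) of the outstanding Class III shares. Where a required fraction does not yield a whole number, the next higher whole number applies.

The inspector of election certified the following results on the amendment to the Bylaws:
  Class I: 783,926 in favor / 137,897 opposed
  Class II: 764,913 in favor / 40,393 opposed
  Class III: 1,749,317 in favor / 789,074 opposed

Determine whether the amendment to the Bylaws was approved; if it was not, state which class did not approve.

Not approved — the Class II shares did not give the required vote.

Class I: 2/3 of 1175462 = 783641.33, rounded up to 783642; 783,642 required, 783,926 in favor — approved.
Class II: 4/5 of 956190 = 764952; 764,952 required, 764,913 in favor — not approved.
Class III: 3/5 of 2915061 = 1749036.60, rounded up to 1749037; 1,749,037 required, 1,749,317 in favor — approved.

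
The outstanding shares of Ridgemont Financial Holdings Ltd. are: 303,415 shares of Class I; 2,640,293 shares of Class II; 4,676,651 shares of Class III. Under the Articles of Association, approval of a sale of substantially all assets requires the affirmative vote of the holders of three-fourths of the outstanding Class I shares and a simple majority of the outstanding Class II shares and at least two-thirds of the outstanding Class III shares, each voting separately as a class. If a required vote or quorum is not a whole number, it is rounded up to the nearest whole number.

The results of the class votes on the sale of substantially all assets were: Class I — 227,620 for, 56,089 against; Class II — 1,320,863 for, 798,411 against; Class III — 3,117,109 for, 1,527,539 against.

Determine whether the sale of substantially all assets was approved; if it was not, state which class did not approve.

Class I: 3/4 of 303415 = 227561.25, rounded up to 227562; 227,562 required, 227,620 in favor — approved.
Class II: a majority of 2640293 is 1320147; 1,320,147 required, 1,320,863 in favor — approved.
Class III: 2/3 of 4676651 = 3117767.33, rounded up to 3117768; 3,117,768 required, 3,117,109 in favor — not approved.

Not approved — the Class III shares did not give the required vote.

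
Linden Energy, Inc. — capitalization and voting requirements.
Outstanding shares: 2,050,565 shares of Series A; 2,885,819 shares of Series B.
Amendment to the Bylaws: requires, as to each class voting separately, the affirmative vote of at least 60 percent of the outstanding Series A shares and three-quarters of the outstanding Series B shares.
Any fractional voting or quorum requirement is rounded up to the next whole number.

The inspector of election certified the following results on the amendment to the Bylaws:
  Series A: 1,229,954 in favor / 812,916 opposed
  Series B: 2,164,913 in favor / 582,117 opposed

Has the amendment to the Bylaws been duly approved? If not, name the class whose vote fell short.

Series A: 3/5 of 2050565 = 1230339; 1,230,339 required, 1,229,954 in favor — not approved.
Series B: 3/4 of 2885819 = 2164364.25, rounded up to 2164365; 2,164,365 required, 2,164,913 in favor — approved.

Not approved — the Series A shares did not give the required vote.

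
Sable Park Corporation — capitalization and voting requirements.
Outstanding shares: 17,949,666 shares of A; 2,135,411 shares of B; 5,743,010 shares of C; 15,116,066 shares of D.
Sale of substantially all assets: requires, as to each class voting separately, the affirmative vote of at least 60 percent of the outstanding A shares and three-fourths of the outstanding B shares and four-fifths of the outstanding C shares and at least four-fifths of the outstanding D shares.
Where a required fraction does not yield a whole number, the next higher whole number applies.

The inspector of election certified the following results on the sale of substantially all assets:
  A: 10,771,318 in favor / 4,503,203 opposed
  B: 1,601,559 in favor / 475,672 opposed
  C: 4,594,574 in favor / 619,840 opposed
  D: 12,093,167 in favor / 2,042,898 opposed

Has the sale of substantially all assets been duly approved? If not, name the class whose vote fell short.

A: 3/5 of 17949666 = 10769799.60, rounded up to 10769800; 10,769,800 required, 10,771,318 in favor — approved.
B: 3/4 of 2135411 = 1601558.25, rounded up to 1601559; 1,601,559 required, 1,601,559 in favor — approved.
C: 4/5 of 5743010 = 4594408; 4,594,408 required, 4,594,574 in favor — approved.
D: 4/5 of 15116066 = 12092852.80, rounded up to 12092853; 12,092,853 required, 12,093,167 in favor — approved.

Approved — every class gave the required vote.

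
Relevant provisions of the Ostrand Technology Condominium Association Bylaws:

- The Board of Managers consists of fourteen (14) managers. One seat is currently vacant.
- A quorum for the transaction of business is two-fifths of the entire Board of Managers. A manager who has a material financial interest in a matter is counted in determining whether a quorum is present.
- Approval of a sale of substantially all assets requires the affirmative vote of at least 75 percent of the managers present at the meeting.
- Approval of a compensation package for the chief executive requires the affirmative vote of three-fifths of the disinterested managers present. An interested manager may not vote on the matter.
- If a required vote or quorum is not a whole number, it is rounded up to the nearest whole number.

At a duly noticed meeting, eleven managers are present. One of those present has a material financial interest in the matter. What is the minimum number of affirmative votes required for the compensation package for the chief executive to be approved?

6

The compensation package for the chief executive requires three-fifths of the disinterested managers present (11 − 1 = 10).
3/5 of 10 = 6.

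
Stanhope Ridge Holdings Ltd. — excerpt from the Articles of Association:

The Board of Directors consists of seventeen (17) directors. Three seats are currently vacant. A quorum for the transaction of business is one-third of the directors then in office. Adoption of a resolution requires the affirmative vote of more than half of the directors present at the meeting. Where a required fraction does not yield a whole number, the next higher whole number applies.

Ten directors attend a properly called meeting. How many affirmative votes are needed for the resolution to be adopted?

The resolution requires a majority of the directors present (10).
A majority of 10 is 6.

6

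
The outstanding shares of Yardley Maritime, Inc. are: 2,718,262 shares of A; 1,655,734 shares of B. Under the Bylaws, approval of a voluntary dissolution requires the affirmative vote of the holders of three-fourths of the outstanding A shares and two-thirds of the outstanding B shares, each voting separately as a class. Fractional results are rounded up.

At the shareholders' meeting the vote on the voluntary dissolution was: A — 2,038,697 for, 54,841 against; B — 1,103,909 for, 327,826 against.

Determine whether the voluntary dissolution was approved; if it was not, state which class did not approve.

A: 3/4 of 2718262 = 2038696.50, rounded up to 2038697; 2,038,697 required, 2,038,697 in favor — approved.
B: 2/3 of 1655734 = 1103822.67, rounded up to 1103823; 1,103,823 required, 1,103,909 in favor — approved.

Approved — every class gave the required vote.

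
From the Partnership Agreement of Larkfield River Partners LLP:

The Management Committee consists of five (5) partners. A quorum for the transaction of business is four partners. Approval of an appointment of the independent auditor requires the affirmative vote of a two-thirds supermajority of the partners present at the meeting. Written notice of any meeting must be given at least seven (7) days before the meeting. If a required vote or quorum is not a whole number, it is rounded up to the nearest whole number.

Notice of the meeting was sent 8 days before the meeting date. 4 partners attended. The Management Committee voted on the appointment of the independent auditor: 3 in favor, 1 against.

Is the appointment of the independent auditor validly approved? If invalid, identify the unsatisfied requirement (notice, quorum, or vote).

Valid — all requirements satisfied.

Notice: 8 days given; 7 required (8 ≥ 7). Satisfied.
Quorum: 4 present; quorum is 4. Satisfied.
Vote: the appointment of the independent auditor requires two-thirds of the partners present (4). 2/3 of 4 = 2.67, rounded up to 3, so 3 affirmative votes are needed; 3 voted in favor. Satisfied.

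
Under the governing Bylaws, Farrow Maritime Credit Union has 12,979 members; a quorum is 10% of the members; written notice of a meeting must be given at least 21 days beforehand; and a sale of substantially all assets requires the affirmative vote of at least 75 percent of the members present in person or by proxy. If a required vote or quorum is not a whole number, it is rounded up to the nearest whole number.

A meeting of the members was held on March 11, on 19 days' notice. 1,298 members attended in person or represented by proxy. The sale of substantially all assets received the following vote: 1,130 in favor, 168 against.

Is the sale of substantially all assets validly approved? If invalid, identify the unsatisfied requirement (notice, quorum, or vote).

Invalid — notice requirement not satisfied.

Notice: 19 days given; 21 required. Not satisfied.
Quorum: 10% of 12,979 = 1,297.90, rounded up to 1,298; 1,298 present. Satisfied.
Vote: requires three-fourths of those present (1,298); 3/4 of 1298 = 973.50, rounded up to 974, so 974 needed; 1,130 in favor. Satisfied.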